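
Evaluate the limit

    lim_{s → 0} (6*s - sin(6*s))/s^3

36

Direct substitution gives 0/0.
Apply L'Hôpital: lim (6 - 6*cos(6*s))/(3*s^2), still 0/0.
Apply L'Hôpital: lim (36*sin(6*s))/(6*s), still 0/0.
After 3 applications of L'Hôpital's rule the quotient is (216*cos(6*s))/(6); substituting s = 0 gives 36.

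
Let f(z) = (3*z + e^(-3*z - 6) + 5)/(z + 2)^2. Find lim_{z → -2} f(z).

Direct substitution gives 0/0.
Apply L'Hôpital: lim (3 - 3*e^(-3*z - 6))/(2*z + 4), still 0/0.
After 2 applications of L'Hôpital's rule the quotient is (9*e^(-3*z - 6))/(2); substituting z = -2 gives 9/2.

9/2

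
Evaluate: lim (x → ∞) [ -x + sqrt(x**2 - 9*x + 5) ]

An ∞ − ∞ form. Rationalising with the conjugate, the difference becomes (-9x + 5) / (√(x^2 - 9*x + 5) + x).
For large x the denominator behaves like 2·x, so the quotient tends to -9/2 = -9/2.

-9/2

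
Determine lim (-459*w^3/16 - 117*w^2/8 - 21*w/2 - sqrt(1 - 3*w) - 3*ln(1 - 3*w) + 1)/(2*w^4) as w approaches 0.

Substitution gives 0/0 (the numerator vanishes to order 4).
Expand each term to order w^4: the coefficient of w^4 in −√(1 - 3w) is 405/128 and in -3·ln(1 - 3w) is 243/4.
Lower-order terms cancel with the polynomial part, so the numerator is (8181/128)·w^4 + o(w^4), and the limit is (8181/128)/(2) = 8181/256.

8181/256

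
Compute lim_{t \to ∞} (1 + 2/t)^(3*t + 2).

e^(6)

The base → 1 and the exponent → ∞: a 1^∞ form.
Take logarithms: (3t + 2)·ln(1 + 2/t). Since ln(1+u) ~ u for small u, this behaves like (3t)·(2/t) → 6.
So the limit is e^(6).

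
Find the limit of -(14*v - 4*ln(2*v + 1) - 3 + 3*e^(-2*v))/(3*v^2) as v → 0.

-14/3

Substitution gives 0/0 (the numerator vanishes to order 2).
Expand each term to order v^2: the coefficient of v^2 in 3·e^(-2v) is 6 and in -4·ln(1 + 2v) is 8.
Lower-order terms cancel with the polynomial part, so the numerator is (14)·v^2 + o(v^2), and the limit is (14)/(-3) = -14/3.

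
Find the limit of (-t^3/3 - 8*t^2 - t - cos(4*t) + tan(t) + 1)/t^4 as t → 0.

-32/3

Substitution gives 0/0; apply L'Hôpital's rule 4 times.
After differentiating numerator and denominator 4 times the quotient is (-256*cos(4*t) + 24*tan(t)^5 + 40*tan(t)^3 + 16*tan(t))/(24); at t = 0 this is -32/3.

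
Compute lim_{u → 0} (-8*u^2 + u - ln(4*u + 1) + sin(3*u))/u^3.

-155/6

Substitution gives 0/0 (the numerator vanishes to order 3).
Expand each term to order u^3: the coefficient of u^3 in sin(3u) is -9/2 and in −ln(1 + 4u) is -64/3.
Lower-order terms cancel with the polynomial part, so the numerator is (-155/6)·u^3 + o(u^3), and the limit is (-155/6)/(1) = -155/6.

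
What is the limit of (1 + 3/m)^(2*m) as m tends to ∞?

Let L be the limit and take ln: ln L = lim (2m)·ln(1 + 3/m) = lim (2m)·(3/m + O(1/m²)) = 6.
Hence L = e^(6).

e^(6)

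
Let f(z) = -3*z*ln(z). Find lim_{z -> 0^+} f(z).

This is a 0·(−∞) form. Rewrite as -3·ln(z) / z^(−1) and apply L'Hôpital:
the derivative quotient is -3·(1/z) / (−1·z^(−2)) = (3/1)·z^1 → 0.

0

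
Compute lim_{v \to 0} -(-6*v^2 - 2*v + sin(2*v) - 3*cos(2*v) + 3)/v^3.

4/3

Substitution gives 0/0 (the numerator vanishes to order 3).
Expand each term to order v^3: the coefficient of v^3 in sin(2v) is -4/3 and in -3·cos(2v) is 0.
Lower-order terms cancel with the polynomial part, so the numerator is (-4/3)·v^3 + o(v^3), and the limit is (-4/3)/(-1) = 4/3.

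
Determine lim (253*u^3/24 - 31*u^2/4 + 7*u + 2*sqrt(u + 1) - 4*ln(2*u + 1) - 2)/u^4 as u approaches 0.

Substitution gives 0/0 (the numerator vanishes to order 4).
Expand each term to order u^4: the coefficient of u^4 in -4·ln(1 + 2u) is 16 and in 2·√(1 + u) is -5/64.
Lower-order terms cancel with the polynomial part, so the numerator is (1019/64)·u^4 + o(u^4), and the limit is (1019/64)/(1) = 1019/64.

1019/64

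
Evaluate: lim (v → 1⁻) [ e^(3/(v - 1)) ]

0

As v → 1⁻, 3/(v - 1) → −∞, so e^(3/(v - 1)) → 0.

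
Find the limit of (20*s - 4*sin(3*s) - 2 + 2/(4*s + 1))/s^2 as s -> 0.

32

Substitution gives 0/0; apply L'Hôpital's rule 2 times.
After differentiating numerator and denominator 2 times the quotient is (36*sin(3*s) + 64/(4*s + 1)^3)/(2); at s = 0 this is 32.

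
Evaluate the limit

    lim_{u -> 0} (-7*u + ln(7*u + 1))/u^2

Direct substitution gives 0/0.
Apply L'Hôpital: lim (-7 + 7/(7*u + 1))/(2*u), still 0/0.
After 2 applications of L'Hôpital's rule the quotient is (-49/(7*u + 1)^2)/(2); substituting u = 0 gives -49/2.

-49/2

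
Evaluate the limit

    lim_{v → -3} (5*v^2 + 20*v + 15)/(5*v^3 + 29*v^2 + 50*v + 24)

Since v = -3 makes numerator and denominator zero, (v + 3) divides both.
Cancelling it gives (5*v + 5)/(5*v^2 + 14*v + 8); now plug in v = -3 to get -10/11.

-10/11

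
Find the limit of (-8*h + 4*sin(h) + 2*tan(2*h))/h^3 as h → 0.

Substitution gives 0/0; apply L'Hôpital's rule 3 times.
After differentiating numerator and denominator 3 times the quotient is (-4*cos(h) + 96*tan(2*h)^4 + 128*tan(2*h)^2 + 32)/(6); at h = 0 this is 14/3.

14/3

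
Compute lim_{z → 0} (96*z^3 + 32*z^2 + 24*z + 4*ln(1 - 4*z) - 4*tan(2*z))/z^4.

Substitution gives 0/0; apply L'Hôpital's rule 4 times.
After differentiating numerator and denominator 4 times the quotient is (-512*tan(2*z)^3/cos(2*z)^2 - 1024*tan(2*z)/cos(2*z)^4 - 6144/(4*z - 1)^4)/(24); at z = 0 this is -256.

-256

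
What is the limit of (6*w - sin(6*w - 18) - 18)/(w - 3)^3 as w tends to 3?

Direct substitution gives 0/0.
Apply L'Hôpital: lim (6 - 6*cos(6*w - 18))/(3*(w - 3)^2), still 0/0.
Apply L'Hôpital: lim (36*sin(6*w - 18))/(6*w - 18), still 0/0.
After 3 applications of L'Hôpital's rule the quotient is (216*cos(6*w - 18))/(6); substituting w = 3 gives 36.

36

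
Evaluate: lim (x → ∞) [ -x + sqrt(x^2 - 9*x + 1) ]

-9/2

An ∞ − ∞ form. Rationalising with the conjugate, the difference becomes (-9x + 1) / (√(x^2 - 9*x + 1) + x).
For large x the denominator behaves like 2·x, so the quotient tends to -9/2 = -9/2.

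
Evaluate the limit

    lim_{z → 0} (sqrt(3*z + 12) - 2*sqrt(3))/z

√(3)/4

A 0/0 form; rationalise with √(12 + 3z) + √12. This collapses the numerator to 3z, leaving 3/(√(12 + 3z) + √12) → 3/(2√12) = √(3)/4.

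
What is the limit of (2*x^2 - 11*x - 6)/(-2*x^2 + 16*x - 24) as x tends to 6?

-13/8

Direct substitution gives 0/0, so factor. Both numerator and denominator have (x - 6) as a factor.
After cancelling, the expression reduces to (2*x + 1)/(4 - 2*x).
Substituting x = 6 gives -13/8.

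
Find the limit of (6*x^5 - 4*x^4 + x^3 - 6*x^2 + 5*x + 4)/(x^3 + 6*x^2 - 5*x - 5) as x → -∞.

The numerator has higher degree (5 > 3); the quotient behaves like (6/(1))·x^2 for large |x|.
As x → −∞ this diverges to ∞.

∞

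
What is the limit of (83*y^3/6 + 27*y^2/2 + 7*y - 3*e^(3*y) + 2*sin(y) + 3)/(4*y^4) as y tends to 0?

Substitution gives 0/0; apply L'Hôpital's rule 4 times.
After differentiating numerator and denominator 4 times the quotient is (-243*e^(3*y) + 2*sin(y))/(96); at y = 0 this is -81/32.

-81/32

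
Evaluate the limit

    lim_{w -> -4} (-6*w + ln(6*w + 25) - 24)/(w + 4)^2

-18

Direct substitution gives 0/0.
Apply L'Hôpital: lim (-6 + 6/(6*w + 25))/(2*w + 8), still 0/0.
After 2 applications of L'Hôpital's rule the quotient is (-36/(6*w + 25)^2)/(2); substituting w = -4 gives -18.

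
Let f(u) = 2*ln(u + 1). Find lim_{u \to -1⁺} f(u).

-∞

As u → -1⁺, u + 1 → 0⁺ and ln(u + 1) → −∞.
Multiplying by 2 gives -∞.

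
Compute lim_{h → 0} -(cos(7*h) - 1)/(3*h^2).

Direct substitution gives 0/0.
Apply L'Hôpital: lim (-7*sin(7*h))/(-6*h), still 0/0.
After 2 applications of L'Hôpital's rule the quotient is (-49*cos(7*h))/(-6); substituting h = 0 gives 49/6.

49/6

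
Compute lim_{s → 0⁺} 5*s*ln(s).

This is a 0·(−∞) form. Rewrite as 5·ln(s) / s^(−1) and apply L'Hôpital:
the derivative quotient is 5·(1/s) / (−1·s^(−2)) = (-5/1)·s^1 → 0.

0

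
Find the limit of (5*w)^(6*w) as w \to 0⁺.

1

Base → 0⁺ and exponent → 0⁺: a 0^0 form.
Take logs: 6w·ln(5w). This is 0·(−∞); rewriting as ln(5w)/(1/(6w)) and applying L'Hôpital gives 0.
Hence the limit is e^0 = 1.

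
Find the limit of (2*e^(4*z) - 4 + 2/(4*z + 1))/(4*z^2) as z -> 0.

Substitution gives 0/0; apply L'Hôpital's rule 2 times.
After differentiating numerator and denominator 2 times the quotient is (32*e^(4*z) + 64/(4*z + 1)^3)/(8); at z = 0 this is 12.

12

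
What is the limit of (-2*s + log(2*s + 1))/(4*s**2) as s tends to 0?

-1/2

Direct substitution gives 0/0.
Apply L'Hôpital: lim (-2 + 2/(2*s + 1))/(8*s), still 0/0.
After 2 applications of L'Hôpital's rule the quotient is (-4/(2*s + 1)^2)/(8); substituting s = 0 gives -1/2.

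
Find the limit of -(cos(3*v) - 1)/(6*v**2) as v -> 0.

3/4

Direct substitution gives 0/0.
Apply L'Hôpital: lim (-3*sin(3*v))/(-12*v), still 0/0.
After 2 applications of L'Hôpital's rule the quotient is (-9*cos(3*v))/(-12); substituting v = 0 gives 3/4.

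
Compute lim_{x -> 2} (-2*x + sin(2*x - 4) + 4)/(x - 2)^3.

Direct substitution gives 0/0.
Apply L'Hôpital: lim (2*cos(2*x - 4) - 2)/(3*(x - 2)^2), still 0/0.
Apply L'Hôpital: lim (-4*sin(2*x - 4))/(6*x - 12), still 0/0.
After 3 applications of L'Hôpital's rule the quotient is (-8*cos(2*x - 4))/(6); substituting x = 2 gives -4/3.

-4/3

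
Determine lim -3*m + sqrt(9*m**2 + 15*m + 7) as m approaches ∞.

This has the form ∞ − ∞. Multiply and divide by the conjugate √(9*m^2 + 15*m + 7) + 3m.
That gives (15m + 7) / (√(9*m^2 + 15*m + 7) + 3m).
Divide numerator and denominator by m: the limit is 15/(2·3) = 5/2.

5/2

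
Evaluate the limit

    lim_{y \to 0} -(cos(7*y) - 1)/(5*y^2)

Direct substitution gives 0/0.
Apply L'Hôpital: lim (-7*sin(7*y))/(-10*y), still 0/0.
After 2 applications of L'Hôpital's rule the quotient is (-49*cos(7*y))/(-10); substituting y = 0 gives 49/10.

49/10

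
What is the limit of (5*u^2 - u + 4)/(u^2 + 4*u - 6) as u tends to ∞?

5

Numerator and denominator both have degree 2.
Dividing every term by u^2, all lower-order terms vanish and the limit is the ratio of leading coefficients, 5/(1) = 5.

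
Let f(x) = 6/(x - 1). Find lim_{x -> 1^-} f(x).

-∞

As x → 1⁻, (x - 1) → 0⁻, so (x - 1)^1 → 0⁻ and 6/(x - 1)^1 → -∞.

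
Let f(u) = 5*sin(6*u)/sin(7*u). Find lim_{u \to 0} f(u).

30/7

Substitution gives 0/0.
Divide numerator and denominator by u: sin(6u)/u → 6 and sin(7u)/u → 7, so the limit is 5·6/7 = 30/7.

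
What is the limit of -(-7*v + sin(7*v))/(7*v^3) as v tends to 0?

49/6

Direct substitution gives 0/0.
Apply L'Hôpital: lim (7*cos(7*v) - 7)/(-21*v^2), still 0/0.
Apply L'Hôpital: lim (-49*sin(7*v))/(-42*v), still 0/0.
After 3 applications of L'Hôpital's rule the quotient is (-343*cos(7*v))/(-42); substituting v = 0 gives 49/6.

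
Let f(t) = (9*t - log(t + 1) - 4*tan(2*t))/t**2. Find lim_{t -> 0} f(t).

1/2

Substitution gives 0/0; apply L'Hôpital's rule 2 times.
After differentiating numerator and denominator 2 times the quotient is (-32*tan(2*t)/cos(2*t)^2 + (t + 1)^(-2))/(2); at t = 0 this is 1/2.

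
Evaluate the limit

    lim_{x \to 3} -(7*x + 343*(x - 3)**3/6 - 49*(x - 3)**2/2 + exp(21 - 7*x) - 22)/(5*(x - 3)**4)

-2401/120

Direct substitution gives 0/0.
Apply L'Hôpital: lim (-49*x + 343*(x - 3)^2/2 - 7*e^(21 - 7*x) + 154)/(-20*(x - 3)^3), still 0/0.
Apply L'Hôpital: lim (343*x + 49*e^(21 - 7*x) - 1078)/(-60*(x - 3)^2), still 0/0.
Apply L'Hôpital: lim (343 - 343*e^(21 - 7*x))/(360 - 120*x), still 0/0.
After 4 applications of L'Hôpital's rule the quotient is (2401*e^(21 - 7*x))/(-120); substituting x = 3 gives -2401/120.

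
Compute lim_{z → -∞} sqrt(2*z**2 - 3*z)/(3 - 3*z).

For large |z|, √(2*z^2 - 3*z) ≈ √2·|z| and the denominator ≈ -3z.
Since z → −∞, |z| = −z, giving −√2/(-3) = √(2)/3.

√(2)/3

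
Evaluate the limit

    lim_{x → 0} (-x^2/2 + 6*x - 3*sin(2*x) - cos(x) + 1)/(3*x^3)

Substitution gives 0/0 (the numerator vanishes to order 3).
Expand each term to order x^3: the coefficient of x^3 in -3·sin(2x) is 4 and in −cos(x) is 0.
Lower-order terms cancel with the polynomial part, so the numerator is (4)·x^3 + o(x^3), and the limit is (4)/(3) = 4/3.

4/3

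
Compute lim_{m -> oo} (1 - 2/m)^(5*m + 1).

e^(-10)

Write it as [(1 - 2/m)^m]^(5) · (1 - 2/m)^(1). The bracketed term tends to e^(-2) and the second factor to 1, so the limit is e^(-10).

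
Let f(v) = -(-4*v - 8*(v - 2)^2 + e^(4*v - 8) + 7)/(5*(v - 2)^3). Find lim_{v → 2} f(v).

-32/15

Direct substitution gives 0/0.
Apply L'Hôpital: lim (-16*v + 4*e^(4*v - 8) + 28)/(-15*(v - 2)^2), still 0/0.
Apply L'Hôpital: lim (16*e^(4*v - 8) - 16)/(60 - 30*v), still 0/0.
After 3 applications of L'Hôpital's rule the quotient is (64*e^(4*v - 8))/(-30); substituting v = 2 gives -32/15.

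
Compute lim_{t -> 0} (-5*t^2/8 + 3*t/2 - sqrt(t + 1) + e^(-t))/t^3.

-11/48

Substitution gives 0/0 (the numerator vanishes to order 3).
Expand each term to order t^3: the coefficient of t^3 in e^(-t) is -1/6 and in −√(1 + t) is -1/16.
Lower-order terms cancel with the polynomial part, so the numerator is (-11/48)·t^3 + o(t^3), and the limit is (-11/48)/(1) = -11/48.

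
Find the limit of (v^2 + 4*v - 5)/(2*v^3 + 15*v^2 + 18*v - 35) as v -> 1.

1/9

Since v = 1 makes numerator and denominator zero, (v - 1) divides both.
Cancelling it gives (v + 5)/(2*v^2 + 17*v + 35); now plug in v = 1 to get 1/9.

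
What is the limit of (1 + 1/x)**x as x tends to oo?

Let L be the limit and take ln: ln L = lim (x)·ln(1 + 1/x) = lim (x)·(1/x + O(1/x²)) = 1.
Hence L = e^(1).

e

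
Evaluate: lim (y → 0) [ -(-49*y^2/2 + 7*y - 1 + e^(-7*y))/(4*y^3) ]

343/24

Direct substitution gives 0/0.
Apply L'Hôpital: lim (-49*y + 7 - 7*e^(-7*y))/(-12*y^2), still 0/0.
Apply L'Hôpital: lim (-49 + 49*e^(-7*y))/(-24*y), still 0/0.
After 3 applications of L'Hôpital's rule the quotient is (-343*e^(-7*y))/(-24); substituting y = 0 gives 343/24.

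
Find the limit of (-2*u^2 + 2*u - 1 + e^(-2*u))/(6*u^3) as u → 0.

-2/9

Direct substitution gives 0/0.
Apply L'Hôpital: lim (-4*u + 2 - 2*e^(-2*u))/(18*u^2), still 0/0.
Apply L'Hôpital: lim (-4 + 4*e^(-2*u))/(36*u), still 0/0.
After 3 applications of L'Hôpital's rule the quotient is (-8*e^(-2*u))/(36); substituting u = 0 gives -2/9.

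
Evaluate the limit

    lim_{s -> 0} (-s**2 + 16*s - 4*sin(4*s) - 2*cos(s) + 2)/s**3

Substitution gives 0/0; apply L'Hôpital's rule 3 times.
After differentiating numerator and denominator 3 times the quotient is (-2*sin(s) + 256*cos(4*s))/(6); at s = 0 this is 128/3.

128/3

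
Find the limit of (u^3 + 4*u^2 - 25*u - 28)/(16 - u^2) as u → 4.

-55/8

At u = 4 both the top and bottom vanish — a removable singularity. Factoring out (u - 4) from each leaves (u^2 + 8*u + 7)/(-u - 4), which at u = 4 equals -55/8.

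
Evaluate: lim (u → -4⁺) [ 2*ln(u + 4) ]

As u → -4⁺, u + 4 → 0⁺ and ln(u + 4) → −∞.
Multiplying by 2 gives -∞.

-∞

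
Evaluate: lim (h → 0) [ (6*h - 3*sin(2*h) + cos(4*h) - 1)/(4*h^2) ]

-2

Substitution gives 0/0 (the numerator vanishes to order 2).
Expand each term to order h^2: the coefficient of h^2 in cos(4h) is -8 and in -3·sin(2h) is 0.
Lower-order terms cancel with the polynomial part, so the numerator is (-8)·h^2 + o(h^2), and the limit is (-8)/(4) = -2.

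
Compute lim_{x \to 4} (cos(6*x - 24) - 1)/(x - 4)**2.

-18

Direct substitution gives 0/0.
Apply L'Hôpital: lim (-6*sin(6*x - 24))/(2*x - 8), still 0/0.
After 2 applications of L'Hôpital's rule the quotient is (-36*cos(6*x - 24))/(2); substituting x = 4 gives -18.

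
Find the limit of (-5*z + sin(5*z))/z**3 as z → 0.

Direct substitution gives 0/0.
Apply L'Hôpital: lim (5*cos(5*z) - 5)/(3*z^2), still 0/0.
Apply L'Hôpital: lim (-25*sin(5*z))/(6*z), still 0/0.
After 3 applications of L'Hôpital's rule the quotient is (-125*cos(5*z))/(6); substituting z = 0 gives -125/6.

-125/6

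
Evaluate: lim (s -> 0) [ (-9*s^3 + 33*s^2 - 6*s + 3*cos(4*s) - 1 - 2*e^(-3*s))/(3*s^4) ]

Substitution gives 0/0 (the numerator vanishes to order 4).
Expand each term to order s^4: the coefficient of s^4 in -2·e^(-3s) is -27/4 and in 3·cos(4s) is 32.
Lower-order terms cancel with the polynomial part, so the numerator is (101/4)·s^4 + o(s^4), and the limit is (101/4)/(3) = 101/12.

101/12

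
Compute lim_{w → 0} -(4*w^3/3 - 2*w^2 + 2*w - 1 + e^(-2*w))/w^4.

Direct substitution gives 0/0.
Apply L'Hôpital: lim (4*w^2 - 4*w + 2 - 2*e^(-2*w))/(-4*w^3), still 0/0.
Apply L'Hôpital: lim (8*w - 4 + 4*e^(-2*w))/(-12*w^2), still 0/0.
Apply L'Hôpital: lim (8 - 8*e^(-2*w))/(-24*w), still 0/0.
After 4 applications of L'Hôpital's rule the quotient is (16*e^(-2*w))/(-24); substituting w = 0 gives -2/3.

-2/3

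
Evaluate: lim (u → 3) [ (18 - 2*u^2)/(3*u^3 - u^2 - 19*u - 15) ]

-3/14

Since u = 3 makes numerator and denominator zero, (u - 3) divides both.
Cancelling it gives (-2*u - 6)/(3*u^2 + 8*u + 5); now plug in u = 3 to get -3/14.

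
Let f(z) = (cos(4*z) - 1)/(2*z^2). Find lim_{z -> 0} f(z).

Direct substitution gives 0/0.
Apply L'Hôpital: lim (-4*sin(4*z))/(4*z), still 0/0.
After 2 applications of L'Hôpital's rule the quotient is (-16*cos(4*z))/(4); substituting z = 0 gives -4.

-4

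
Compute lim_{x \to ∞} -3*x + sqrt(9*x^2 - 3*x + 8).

-1/2

An ∞ − ∞ form. Rationalising with the conjugate, the difference becomes (-3x + 8) / (√(9*x^2 - 3*x + 8) + 3x).
For large x the denominator behaves like 2·3x, so the quotient tends to -3/6 = -1/2.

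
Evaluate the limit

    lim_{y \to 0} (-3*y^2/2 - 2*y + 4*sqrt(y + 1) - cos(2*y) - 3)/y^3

Substitution gives 0/0 (the numerator vanishes to order 3).
Expand each term to order y^3: the coefficient of y^3 in 4·√(1 + y) is 1/4 and in −cos(2y) is 0.
Lower-order terms cancel with the polynomial part, so the numerator is (1/4)·y^3 + o(y^3), and the limit is (1/4)/(1) = 1/4.

1/4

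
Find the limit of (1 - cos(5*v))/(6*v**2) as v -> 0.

Substitution gives 0/0.
Use (1 − cos u)/u² → 1/2 with u = 5v: the limit is 5²/(2·6) = 25/12.

25/12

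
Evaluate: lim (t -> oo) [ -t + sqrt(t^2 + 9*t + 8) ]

9/2

This has the form ∞ − ∞. Multiply and divide by the conjugate √(t^2 + 9*t + 8) + t.
That gives (9t + 8) / (√(t^2 + 9*t + 8) + t).
Divide numerator and denominator by t: the limit is 9/(2·1) = 9/2.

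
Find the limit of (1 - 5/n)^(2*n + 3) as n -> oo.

The base → 1 and the exponent → ∞: a 1^∞ form.
Take logarithms: (2n + 3)·ln(1 - 5/n). Since ln(1+u) ~ u for small u, this behaves like (2n)·(-5/n) → -10.
So the limit is e^(-10).

e^(-10)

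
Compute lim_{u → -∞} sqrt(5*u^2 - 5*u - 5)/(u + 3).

-√(5)

For large |u|, √(5*u^2 - 5*u - 5) ≈ √5·|u| and the denominator ≈ u.
Since u → −∞, |u| = −u, giving −√5/(1) = -√(5).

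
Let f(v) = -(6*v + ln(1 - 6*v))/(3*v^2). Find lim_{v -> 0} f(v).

Direct substitution gives 0/0.
Apply L'Hôpital: lim (6 - 6/(1 - 6*v))/(-6*v), still 0/0.
After 2 applications of L'Hôpital's rule the quotient is (-36/(1 - 6*v)^2)/(-6); substituting v = 0 gives 6.

6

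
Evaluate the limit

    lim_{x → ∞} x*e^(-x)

0

Write as x^1/e^{1x}, an ∞/∞ form.
Exponential growth dominates any polynomial, so repeated L'Hôpital (or the standard result) gives 0.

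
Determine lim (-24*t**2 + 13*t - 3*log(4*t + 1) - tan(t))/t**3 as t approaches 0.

Substitution gives 0/0; apply L'Hôpital's rule 3 times.
After differentiating numerator and denominator 3 times the quotient is (4/cos(t)^2 - 6/cos(t)^4 - 384/(4*t + 1)^3)/(6); at t = 0 this is -193/3.

-193/3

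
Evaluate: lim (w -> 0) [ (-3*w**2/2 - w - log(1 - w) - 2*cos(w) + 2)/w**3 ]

Substitution gives 0/0 (the numerator vanishes to order 3).
Expand each term to order w^3: the coefficient of w^3 in -2·cos(w) is 0 and in −ln(1 - w) is 1/3.
Lower-order terms cancel with the polynomial part, so the numerator is (1/3)·w^3 + o(w^3), and the limit is (1/3)/(1) = 1/3.

1/3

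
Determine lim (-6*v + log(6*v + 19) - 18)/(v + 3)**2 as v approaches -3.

Direct substitution gives 0/0.
Apply L'Hôpital: lim (-6 + 6/(6*v + 19))/(2*v + 6), still 0/0.
After 2 applications of L'Hôpital's rule the quotient is (-36/(6*v + 19)^2)/(2); substituting v = -3 gives -18.

-18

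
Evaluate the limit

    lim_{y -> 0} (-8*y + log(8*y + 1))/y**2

Direct substitution gives 0/0.
Apply L'Hôpital: lim (-8 + 8/(8*y + 1))/(2*y), still 0/0.
After 2 applications of L'Hôpital's rule the quotient is (-64/(8*y + 1)^2)/(2); substituting y = 0 gives -32.

-32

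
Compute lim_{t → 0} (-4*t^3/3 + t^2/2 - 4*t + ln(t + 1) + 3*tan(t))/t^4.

Substitution gives 0/0 (the numerator vanishes to order 4).
Expand each term to order t^4: the coefficient of t^4 in 3·tan(t) is 0 and in ln(1 + t) is -1/4.
Lower-order terms cancel with the polynomial part, so the numerator is (-1/4)·t^4 + o(t^4), and the limit is (-1/4)/(1) = -1/4.

-1/4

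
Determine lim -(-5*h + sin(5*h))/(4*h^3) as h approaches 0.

125/24

Direct substitution gives 0/0.
Apply L'Hôpital: lim (5*cos(5*h) - 5)/(-12*h^2), still 0/0.
Apply L'Hôpital: lim (-25*sin(5*h))/(-24*h), still 0/0.
After 3 applications of L'Hôpital's rule the quotient is (-125*cos(5*h))/(-24); substituting h = 0 gives 125/24.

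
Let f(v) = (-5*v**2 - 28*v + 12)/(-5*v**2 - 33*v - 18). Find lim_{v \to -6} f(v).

Direct substitution gives 0/0, so factor. Both numerator and denominator have (v + 6) as a factor.
After cancelling, the expression reduces to (2 - 5*v)/(-5*v - 3).
Substituting v = -6 gives 32/27.

32/27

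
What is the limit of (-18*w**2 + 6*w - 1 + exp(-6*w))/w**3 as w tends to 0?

Direct substitution gives 0/0.
Apply L'Hôpital: lim (-36*w + 6 - 6*e^(-6*w))/(3*w^2), still 0/0.
Apply L'Hôpital: lim (-36 + 36*e^(-6*w))/(6*w), still 0/0.
After 3 applications of L'Hôpital's rule the quotient is (-216*e^(-6*w))/(6); substituting w = 0 gives -36.

-36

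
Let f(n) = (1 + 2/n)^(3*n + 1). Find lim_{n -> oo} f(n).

Write it as [(1 + 2/n)^n]^(3) · (1 + 2/n)^(1). The bracketed term tends to e^(2) and the second factor to 1, so the limit is e^(6).

e^(6)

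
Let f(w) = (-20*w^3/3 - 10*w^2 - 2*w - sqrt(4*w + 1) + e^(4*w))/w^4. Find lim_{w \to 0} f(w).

Substitution gives 0/0; apply L'Hôpital's rule 4 times.
After differentiating numerator and denominator 4 times the quotient is (256*e^(4*w) + 240/(4*w + 1)^(7/2))/(24); at w = 0 this is 62/3.

62/3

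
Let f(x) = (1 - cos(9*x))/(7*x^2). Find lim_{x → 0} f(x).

Substitution gives 0/0.
Use (1 − cos u)/u² → 1/2 with u = 9x: the limit is 9²/(2·7) = 81/14.

81/14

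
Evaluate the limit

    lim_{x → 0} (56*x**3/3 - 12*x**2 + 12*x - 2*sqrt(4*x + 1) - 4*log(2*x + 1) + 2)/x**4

Substitution gives 0/0; apply L'Hôpital's rule 4 times.
After differentiating numerator and denominator 4 times the quotient is (480/(4*x + 1)^(7/2) + 384/(2*x + 1)^4)/(24); at x = 0 this is 36.

36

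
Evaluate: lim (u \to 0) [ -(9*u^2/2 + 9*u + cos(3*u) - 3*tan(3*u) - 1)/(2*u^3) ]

27/2

Substitution gives 0/0 (the numerator vanishes to order 3).
Expand each term to order u^3: the coefficient of u^3 in -3·tan(3u) is -27 and in cos(3u) is 0.
Lower-order terms cancel with the polynomial part, so the numerator is (-27)·u^3 + o(u^3), and the limit is (-27)/(-2) = 27/2.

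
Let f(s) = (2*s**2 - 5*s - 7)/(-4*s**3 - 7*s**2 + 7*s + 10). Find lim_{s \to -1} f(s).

Since s = -1 makes numerator and denominator zero, (s + 1) divides both.
Cancelling it gives (2*s - 7)/(-4*s^2 - 3*s + 10); now plug in s = -1 to get -1.

-1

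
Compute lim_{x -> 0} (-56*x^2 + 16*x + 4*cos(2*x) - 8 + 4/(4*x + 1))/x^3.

Substitution gives 0/0; apply L'Hôpital's rule 3 times.
After differentiating numerator and denominator 3 times the quotient is (32*sin(2*x) - 1536/(4*x + 1)^4)/(6); at x = 0 this is -256.

-256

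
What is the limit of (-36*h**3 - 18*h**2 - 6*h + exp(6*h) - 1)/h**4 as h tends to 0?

Direct substitution gives 0/0.
Apply L'Hôpital: lim (-108*h^2 - 36*h + 6*e^(6*h) - 6)/(4*h^3), still 0/0.
Apply L'Hôpital: lim (-216*h + 36*e^(6*h) - 36)/(12*h^2), still 0/0.
Apply L'Hôpital: lim (216*e^(6*h) - 216)/(24*h), still 0/0.
After 4 applications of L'Hôpital's rule the quotient is (1296*e^(6*h))/(24); substituting h = 0 gives 54.

54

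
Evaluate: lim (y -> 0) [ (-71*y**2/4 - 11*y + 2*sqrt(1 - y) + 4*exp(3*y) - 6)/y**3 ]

Substitution gives 0/0; apply L'Hôpital's rule 3 times.
After differentiating numerator and denominator 3 times the quotient is (108*e^(3*y) - 3/(4*(1 - y)^(5/2)))/(6); at y = 0 this is 143/8.

143/8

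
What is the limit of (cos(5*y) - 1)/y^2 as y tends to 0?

-25/2

Direct substitution gives 0/0.
Apply L'Hôpital: lim (-5*sin(5*y))/(2*y), still 0/0.
After 2 applications of L'Hôpital's rule the quotient is (-25*cos(5*y))/(2); substituting y = 0 gives -25/2.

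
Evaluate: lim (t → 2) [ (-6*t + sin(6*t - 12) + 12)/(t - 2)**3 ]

-36

Direct substitution gives 0/0.
Apply L'Hôpital: lim (6*cos(6*t - 12) - 6)/(3*(t - 2)^2), still 0/0.
Apply L'Hôpital: lim (-36*sin(6*t - 12))/(6*t - 12), still 0/0.
After 3 applications of L'Hôpital's rule the quotient is (-216*cos(6*t - 12))/(6); substituting t = 2 gives -36.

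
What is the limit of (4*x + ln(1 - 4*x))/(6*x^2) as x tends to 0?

-4/3

Direct substitution gives 0/0.
Apply L'Hôpital: lim (4 - 4/(1 - 4*x))/(12*x), still 0/0.
After 2 applications of L'Hôpital's rule the quotient is (-16/(1 - 4*x)^2)/(12); substituting x = 0 gives -4/3.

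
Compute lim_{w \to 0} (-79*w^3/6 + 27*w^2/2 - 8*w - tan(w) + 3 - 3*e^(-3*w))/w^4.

Substitution gives 0/0; apply L'Hôpital's rule 4 times.
After differentiating numerator and denominator 4 times the quotient is (8*tan(w)/cos(w)^2 - 24*tan(w)/cos(w)^4 - 243*e^(-3*w))/(24); at w = 0 this is -81/8.

-81/8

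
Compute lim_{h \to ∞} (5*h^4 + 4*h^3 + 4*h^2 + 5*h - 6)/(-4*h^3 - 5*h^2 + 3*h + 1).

The numerator has higher degree (4 > 3); the quotient behaves like (5/(-4))·h^1 for large |h|.
As h → +∞ this diverges to -∞.

-∞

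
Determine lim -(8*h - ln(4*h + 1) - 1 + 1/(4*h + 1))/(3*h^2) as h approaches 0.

Substitution gives 0/0 (the numerator vanishes to order 2).
Expand each term to order h^2: the coefficient of h^2 in −ln(1 + 4h) is 8 and in 1/(1 + 4h) is 16.
Lower-order terms cancel with the polynomial part, so the numerator is (24)·h^2 + o(h^2), and the limit is (24)/(-3) = -8.

-8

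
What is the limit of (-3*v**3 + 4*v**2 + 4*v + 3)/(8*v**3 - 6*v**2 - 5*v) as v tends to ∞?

Numerator and denominator both have degree 3.
Dividing every term by v^3, all lower-order terms vanish and the limit is the ratio of leading coefficients, -3/(8) = -3/8.

-3/8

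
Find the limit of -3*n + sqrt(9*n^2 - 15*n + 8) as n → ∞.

-5/2

This has the form ∞ − ∞. Multiply and divide by the conjugate √(9*n^2 - 15*n + 8) + 3n.
That gives (-15n + 8) / (√(9*n^2 - 15*n + 8) + 3n).
Divide numerator and denominator by n: the limit is -15/(2·3) = -5/2.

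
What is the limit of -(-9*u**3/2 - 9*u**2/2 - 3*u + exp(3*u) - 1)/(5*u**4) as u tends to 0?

Direct substitution gives 0/0.
Apply L'Hôpital: lim (-27*u^2/2 - 9*u + 3*e^(3*u) - 3)/(-20*u^3), still 0/0.
Apply L'Hôpital: lim (-27*u + 9*e^(3*u) - 9)/(-60*u^2), still 0/0.
Apply L'Hôpital: lim (27*e^(3*u) - 27)/(-120*u), still 0/0.
After 4 applications of L'Hôpital's rule the quotient is (81*e^(3*u))/(-120); substituting u = 0 gives -27/40.

-27/40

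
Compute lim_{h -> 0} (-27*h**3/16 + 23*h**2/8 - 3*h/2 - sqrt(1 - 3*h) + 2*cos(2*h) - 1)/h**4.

Substitution gives 0/0 (the numerator vanishes to order 4).
Expand each term to order h^4: the coefficient of h^4 in −√(1 - 3h) is 405/128 and in 2·cos(2h) is 4/3.
Lower-order terms cancel with the polynomial part, so the numerator is (1727/384)·h^4 + o(h^4), and the limit is (1727/384)/(1) = 1727/384.

1727/384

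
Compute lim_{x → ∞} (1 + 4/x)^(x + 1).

Write it as [(1 + 4/x)^x]^(1) · (1 + 4/x)^(1). The bracketed term tends to e^(4) and the second factor to 1, so the limit is e^(4).

e^(4)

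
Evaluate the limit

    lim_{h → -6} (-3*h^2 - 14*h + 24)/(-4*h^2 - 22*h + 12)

Direct substitution gives 0/0, so factor. Both numerator and denominator have (h + 6) as a factor.
After cancelling, the expression reduces to (4 - 3*h)/(2 - 4*h).
Substituting h = -6 gives 11/13.

11/13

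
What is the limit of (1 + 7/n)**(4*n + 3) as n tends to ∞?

e^(28)

The base → 1 and the exponent → ∞: a 1^∞ form.
Take logarithms: (4n + 3)·ln(1 + 7/n). Since ln(1+u) ~ u for small u, this behaves like (4n)·(7/n) → 28.
So the limit is e^(28).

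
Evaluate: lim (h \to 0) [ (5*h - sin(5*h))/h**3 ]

125/6

Direct substitution gives 0/0.
Apply L'Hôpital: lim (5 - 5*cos(5*h))/(3*h^2), still 0/0.
Apply L'Hôpital: lim (25*sin(5*h))/(6*h), still 0/0.
After 3 applications of L'Hôpital's rule the quotient is (125*cos(5*h))/(6); substituting h = 0 gives 125/6.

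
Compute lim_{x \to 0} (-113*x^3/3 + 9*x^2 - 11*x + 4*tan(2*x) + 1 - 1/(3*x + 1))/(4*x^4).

Substitution gives 0/0 (the numerator vanishes to order 4).
Expand each term to order x^4: the coefficient of x^4 in 4·tan(2x) is 0 and in −1/(1 + 3x) is -81.
Lower-order terms cancel with the polynomial part, so the numerator is (-81)·x^4 + o(x^4), and the limit is (-81)/(4) = -81/4.

-81/4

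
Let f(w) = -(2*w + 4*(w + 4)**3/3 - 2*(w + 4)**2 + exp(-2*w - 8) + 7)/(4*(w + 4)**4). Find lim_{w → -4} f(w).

Direct substitution gives 0/0.
Apply L'Hôpital: lim (-4*w + 4*(w + 4)^2 - 2*e^(-2*w - 8) - 14)/(-16*(w + 4)^3), still 0/0.
Apply L'Hôpital: lim (8*w + 4*e^(-2*w - 8) + 28)/(-48*(w + 4)^2), still 0/0.
Apply L'Hôpital: lim (8 - 8*e^(-2*w - 8))/(-96*w - 384), still 0/0.
After 4 applications of L'Hôpital's rule the quotient is (16*e^(-2*w - 8))/(-96); substituting w = -4 gives -1/6.

-1/6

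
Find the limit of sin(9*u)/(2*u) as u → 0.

Substitution gives 0/0.
Write it as (9/2)·sin(9u)/(9u); since sin(θ)/θ → 1, the limit is 9/2.

9/2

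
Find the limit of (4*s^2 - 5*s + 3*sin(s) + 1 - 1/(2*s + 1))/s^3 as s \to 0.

Substitution gives 0/0; apply L'Hôpital's rule 3 times.
After differentiating numerator and denominator 3 times the quotient is (-3*cos(s) + 48/(2*s + 1)^4)/(6); at s = 0 this is 15/2.

15/2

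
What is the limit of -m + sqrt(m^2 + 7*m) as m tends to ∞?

An ∞ − ∞ form. Rationalising with the conjugate, the difference becomes (7m) / (√(m^2 + 7*m) + m).
For large m the denominator behaves like 2·m, so the quotient tends to 7/2 = 7/2.

7/2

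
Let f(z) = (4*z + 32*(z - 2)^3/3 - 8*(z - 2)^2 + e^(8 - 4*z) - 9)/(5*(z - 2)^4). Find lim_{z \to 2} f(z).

32/15

Direct substitution gives 0/0.
Apply L'Hôpital: lim (-16*z + 32*(z - 2)^2 - 4*e^(8 - 4*z) + 36)/(20*(z - 2)^3), still 0/0.
Apply L'Hôpital: lim (64*z + 16*e^(8 - 4*z) - 144)/(60*(z - 2)^2), still 0/0.
Apply L'Hôpital: lim (64 - 64*e^(8 - 4*z))/(120*z - 240), still 0/0.
After 4 applications of L'Hôpital's rule the quotient is (256*e^(8 - 4*z))/(120); substituting z = 2 gives 32/15.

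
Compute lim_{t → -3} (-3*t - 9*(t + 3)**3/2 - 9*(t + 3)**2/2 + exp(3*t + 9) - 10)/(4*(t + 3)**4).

27/32

Direct substitution gives 0/0.
Apply L'Hôpital: lim (-9*t - 27*(t + 3)^2/2 + 3*e^(3*t + 9) - 30)/(16*(t + 3)^3), still 0/0.
Apply L'Hôpital: lim (-27*t + 9*e^(3*t + 9) - 90)/(48*(t + 3)^2), still 0/0.
Apply L'Hôpital: lim (27*e^(3*t + 9) - 27)/(96*t + 288), still 0/0.
After 4 applications of L'Hôpital's rule the quotient is (81*e^(3*t + 9))/(96); substituting t = -3 gives 27/32.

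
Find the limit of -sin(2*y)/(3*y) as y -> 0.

-2/3

Substitution gives 0/0.
Write it as (2/(-3))·sin(2y)/(2y); since sin(u)/u → 1, the limit is -2/3.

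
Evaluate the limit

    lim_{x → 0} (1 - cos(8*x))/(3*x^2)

Substitution gives 0/0.
Use (1 − cos u)/u² → 1/2 with u = 8x: the limit is 8²/(2·3) = 32/3.

32/3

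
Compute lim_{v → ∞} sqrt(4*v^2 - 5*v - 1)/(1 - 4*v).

For large |v|, √(4*v^2 - 5*v - 1) ≈ √4·|v| and the denominator ≈ -4v.
Since v → +∞, |v| = v, giving √4/(-4) = -1/2.

-1/2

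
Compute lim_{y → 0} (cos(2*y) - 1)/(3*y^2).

-2/3

Direct substitution gives 0/0.
Apply L'Hôpital: lim (-2*sin(2*y))/(6*y), still 0/0.
After 2 applications of L'Hôpital's rule the quotient is (-4*cos(2*y))/(6); substituting y = 0 gives -2/3.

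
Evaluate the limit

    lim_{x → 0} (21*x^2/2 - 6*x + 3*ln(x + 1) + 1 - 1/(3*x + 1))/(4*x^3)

7

Substitution gives 0/0 (the numerator vanishes to order 3).
Expand each term to order x^3: the coefficient of x^3 in 3·ln(1 + x) is 1 and in −1/(1 + 3x) is 27.
Lower-order terms cancel with the polynomial part, so the numerator is (28)·x^3 + o(x^3), and the limit is (28)/(4) = 7.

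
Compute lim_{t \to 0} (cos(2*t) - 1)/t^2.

Direct substitution gives 0/0.
Apply L'Hôpital: lim (-2*sin(2*t))/(2*t), still 0/0.
After 2 applications of L'Hôpital's rule the quotient is (-4*cos(2*t))/(2); substituting t = 0 gives -2.

-2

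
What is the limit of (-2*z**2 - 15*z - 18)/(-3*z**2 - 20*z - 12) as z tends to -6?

Since z = -6 makes numerator and denominator zero, (z + 6) divides both.
Cancelling it gives (-2*z - 3)/(-3*z - 2); now plug in z = -6 to get 9/16.

9/16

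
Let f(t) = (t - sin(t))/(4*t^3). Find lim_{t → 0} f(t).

Direct substitution gives 0/0.
Apply L'Hôpital: lim (1 - cos(t))/(12*t^2), still 0/0.
Apply L'Hôpital: lim (sin(t))/(24*t), still 0/0.
After 3 applications of L'Hôpital's rule the quotient is (cos(t))/(24); substituting t = 0 gives 1/24.

1/24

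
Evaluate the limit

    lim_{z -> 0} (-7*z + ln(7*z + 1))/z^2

-49/2

Direct substitution gives 0/0.
Apply L'Hôpital: lim (-7 + 7/(7*z + 1))/(2*z), still 0/0.
After 2 applications of L'Hôpital's rule the quotient is (-49/(7*z + 1)^2)/(2); substituting z = 0 gives -49/2.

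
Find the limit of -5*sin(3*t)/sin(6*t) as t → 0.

-5/2

Substitution gives 0/0.
Divide numerator and denominator by t: sin(3t)/t → 3 and sin(6t)/t → 6, so the limit is -5·3/6 = -5/2.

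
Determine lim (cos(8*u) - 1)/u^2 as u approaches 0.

Direct substitution gives 0/0.
Apply L'Hôpital: lim (-8*sin(8*u))/(2*u), still 0/0.
After 2 applications of L'Hôpital's rule the quotient is (-64*cos(8*u))/(2); substituting u = 0 gives -32.

-32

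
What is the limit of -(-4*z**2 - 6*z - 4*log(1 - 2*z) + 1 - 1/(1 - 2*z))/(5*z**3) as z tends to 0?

Substitution gives 0/0; apply L'Hôpital's rule 3 times.
After differentiating numerator and denominator 3 times the quotient is (16*(1 - 8*z)/(2*z - 1)^4)/(-30); at z = 0 this is -8/15.

-8/15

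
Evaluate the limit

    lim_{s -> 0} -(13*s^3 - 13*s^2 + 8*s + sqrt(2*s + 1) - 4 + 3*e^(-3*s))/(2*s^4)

-19/4

Substitution gives 0/0; apply L'Hôpital's rule 4 times.
After differentiating numerator and denominator 4 times the quotient is (243*e^(-3*s) - 15/(2*s + 1)^(7/2))/(-48); at s = 0 this is -19/4.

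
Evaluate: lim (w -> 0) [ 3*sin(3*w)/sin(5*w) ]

9/5

Substitution gives 0/0.
Divide numerator and denominator by w: sin(3w)/w → 3 and sin(5w)/w → 5, so the limit is 3·3/5 = 9/5.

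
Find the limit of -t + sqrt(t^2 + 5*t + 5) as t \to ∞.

This has the form ∞ − ∞. Multiply and divide by the conjugate √(t^2 + 5*t + 5) + t.
That gives (5t + 5) / (√(t^2 + 5*t + 5) + t).
Divide numerator and denominator by t: the limit is 5/(2·1) = 5/2.

5/2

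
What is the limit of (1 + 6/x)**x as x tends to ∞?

Write it as [(1 + 6/x)^x]^(1) · (1 + 6/x)^(0). The bracketed term tends to e^(6) and the second factor to 1, so the limit is e^(6).

e^(6)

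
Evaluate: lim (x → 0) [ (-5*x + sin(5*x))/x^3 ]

Direct substitution gives 0/0.
Apply L'Hôpital: lim (5*cos(5*x) - 5)/(3*x^2), still 0/0.
Apply L'Hôpital: lim (-25*sin(5*x))/(6*x), still 0/0.
After 3 applications of L'Hôpital's rule the quotient is (-125*cos(5*x))/(6); substituting x = 0 gives -125/6.

-125/6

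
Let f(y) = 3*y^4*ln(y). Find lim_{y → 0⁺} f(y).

0

This is a 0·(−∞) form. Rewrite as 3·ln(y) / y^(−4) and apply L'Hôpital:
the derivative quotient is 3·(1/y) / (−4·y^(−5)) = (-3/4)·y^4 → 0.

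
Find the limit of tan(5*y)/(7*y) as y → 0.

Substitution gives 0/0.
Since tan(u)/u → 1 as u → 0, tan(5y)/(5y) → 1 and the limit is 5/7.

5/7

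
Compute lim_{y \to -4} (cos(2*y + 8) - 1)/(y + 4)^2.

Direct substitution gives 0/0.
Apply L'Hôpital: lim (-2*sin(2*y + 8))/(2*y + 8), still 0/0.
After 2 applications of L'Hôpital's rule the quotient is (-4*cos(2*y + 8))/(2); substituting y = -4 gives -2.

-2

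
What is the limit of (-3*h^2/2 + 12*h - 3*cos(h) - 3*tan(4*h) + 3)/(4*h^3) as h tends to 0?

Substitution gives 0/0 (the numerator vanishes to order 3).
Expand each term to order h^3: the coefficient of h^3 in -3·tan(4h) is -64 and in -3·cos(h) is 0.
Lower-order terms cancel with the polynomial part, so the numerator is (-64)·h^3 + o(h^3), and the limit is (-64)/(4) = -16.

-16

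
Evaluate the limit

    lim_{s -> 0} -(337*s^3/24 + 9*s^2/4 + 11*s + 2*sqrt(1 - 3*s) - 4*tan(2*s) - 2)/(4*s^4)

405/256

Substitution gives 0/0 (the numerator vanishes to order 4).
Expand each term to order s^4: the coefficient of s^4 in -4·tan(2s) is 0 and in 2·√(1 - 3s) is -405/64.
Lower-order terms cancel with the polynomial part, so the numerator is (-405/64)·s^4 + o(s^4), and the limit is (-405/64)/(-4) = 405/256.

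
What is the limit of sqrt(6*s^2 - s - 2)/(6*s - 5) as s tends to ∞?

√(6)/6

For large |s|, √(6*s^2 - s - 2) ≈ √6·|s| and the denominator ≈ 6s.
Since s → +∞, |s| = s, giving √6/(6) = √(6)/6.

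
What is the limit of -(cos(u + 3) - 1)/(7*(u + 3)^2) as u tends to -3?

Direct substitution gives 0/0.
Apply L'Hôpital: lim (-sin(u + 3))/(-14*u - 42), still 0/0.
After 2 applications of L'Hôpital's rule the quotient is (-cos(u + 3))/(-14); substituting u = -3 gives 1/14.

1/14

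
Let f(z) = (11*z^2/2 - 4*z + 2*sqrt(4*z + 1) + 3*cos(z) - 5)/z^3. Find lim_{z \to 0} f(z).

Substitution gives 0/0; apply L'Hôpital's rule 3 times.
After differentiating numerator and denominator 3 times the quotient is (3*sin(z) + 48/(4*z + 1)^(5/2))/(6); at z = 0 this is 8.

8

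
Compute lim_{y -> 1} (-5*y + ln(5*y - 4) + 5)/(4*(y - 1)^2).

Direct substitution gives 0/0.
Apply L'Hôpital: lim (-5 + 5/(5*y - 4))/(8*y - 8), still 0/0.
After 2 applications of L'Hôpital's rule the quotient is (-25/(5*y - 4)^2)/(8); substituting y = 1 gives -25/8.

-25/8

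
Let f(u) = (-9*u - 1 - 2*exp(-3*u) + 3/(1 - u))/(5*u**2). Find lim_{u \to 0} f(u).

Substitution gives 0/0; apply L'Hôpital's rule 2 times.
After differentiating numerator and denominator 2 times the quotient is (-18*e^(-3*u) - 6/(u - 1)^3)/(10); at u = 0 this is -6/5.

-6/5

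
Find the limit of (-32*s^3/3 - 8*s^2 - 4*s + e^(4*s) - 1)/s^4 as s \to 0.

Direct substitution gives 0/0.
Apply L'Hôpital: lim (-32*s^2 - 16*s + 4*e^(4*s) - 4)/(4*s^3), still 0/0.
Apply L'Hôpital: lim (-64*s + 16*e^(4*s) - 16)/(12*s^2), still 0/0.
Apply L'Hôpital: lim (64*e^(4*s) - 64)/(24*s), still 0/0.
After 4 applications of L'Hôpital's rule the quotient is (256*e^(4*s))/(24); substituting s = 0 gives 32/3.

32/3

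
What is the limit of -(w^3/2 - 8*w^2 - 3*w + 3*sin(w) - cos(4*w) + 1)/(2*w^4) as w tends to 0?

Substitution gives 0/0 (the numerator vanishes to order 4).
Expand each term to order w^4: the coefficient of w^4 in −cos(4w) is -32/3 and in 3·sin(w) is 0.
Lower-order terms cancel with the polynomial part, so the numerator is (-32/3)·w^4 + o(w^4), and the limit is (-32/3)/(-2) = 16/3.

16/3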